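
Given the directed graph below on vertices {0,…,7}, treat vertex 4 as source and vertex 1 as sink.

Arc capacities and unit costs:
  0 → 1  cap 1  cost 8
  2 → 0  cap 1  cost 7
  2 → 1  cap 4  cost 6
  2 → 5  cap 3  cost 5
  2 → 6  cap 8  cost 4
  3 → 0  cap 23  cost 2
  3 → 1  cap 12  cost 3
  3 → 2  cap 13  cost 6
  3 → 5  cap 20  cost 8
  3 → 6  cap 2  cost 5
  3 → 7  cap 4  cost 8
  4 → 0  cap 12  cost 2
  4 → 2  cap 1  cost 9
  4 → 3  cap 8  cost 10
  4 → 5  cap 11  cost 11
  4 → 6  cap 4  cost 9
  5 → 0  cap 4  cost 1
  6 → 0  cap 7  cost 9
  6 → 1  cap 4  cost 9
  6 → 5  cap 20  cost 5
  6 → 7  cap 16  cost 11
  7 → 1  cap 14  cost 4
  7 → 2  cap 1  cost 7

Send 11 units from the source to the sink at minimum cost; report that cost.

Minimum cost for 11 units: 147

shortest-cost path #1: 4→0→1 push 1 @ unit cost 10 (adds 10)
shortest-cost path #2: 4→3→1 push 8 @ unit cost 13 (adds 104)
shortest-cost path #3: 4→2→1 push 1 @ unit cost 15 (adds 15)
shortest-cost path #4: 4→6→1 push 1 @ unit cost 18 (adds 18)
total cost = 147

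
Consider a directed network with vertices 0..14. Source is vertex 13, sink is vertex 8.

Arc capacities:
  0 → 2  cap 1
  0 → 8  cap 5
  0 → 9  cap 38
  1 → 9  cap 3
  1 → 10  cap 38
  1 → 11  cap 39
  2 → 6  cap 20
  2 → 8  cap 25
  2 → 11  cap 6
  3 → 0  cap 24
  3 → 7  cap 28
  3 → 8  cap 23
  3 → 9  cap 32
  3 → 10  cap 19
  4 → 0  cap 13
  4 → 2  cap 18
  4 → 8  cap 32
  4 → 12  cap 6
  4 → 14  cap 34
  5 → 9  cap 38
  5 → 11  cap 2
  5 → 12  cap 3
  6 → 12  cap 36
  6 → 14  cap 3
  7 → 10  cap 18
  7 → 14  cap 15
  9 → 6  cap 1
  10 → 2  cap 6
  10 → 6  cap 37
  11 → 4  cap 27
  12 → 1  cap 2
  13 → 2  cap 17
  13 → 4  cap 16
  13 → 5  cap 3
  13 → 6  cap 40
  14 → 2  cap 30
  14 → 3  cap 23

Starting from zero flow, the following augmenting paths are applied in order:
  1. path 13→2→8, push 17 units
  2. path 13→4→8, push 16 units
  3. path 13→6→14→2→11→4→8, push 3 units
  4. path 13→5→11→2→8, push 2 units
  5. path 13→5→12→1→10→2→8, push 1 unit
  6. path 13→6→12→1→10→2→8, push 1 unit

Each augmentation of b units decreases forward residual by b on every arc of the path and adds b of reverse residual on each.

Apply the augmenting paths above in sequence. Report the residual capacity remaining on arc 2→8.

Residual capacity of (2,8): 4

after path 1 (13→2→8, push 17): res(2,8)=8
after path 2 (13→4→8, push 16): res(2,8)=8
after path 3 (13→6→14→2→11→4→8, push 3): res(2,8)=8
after path 4 (13→5→11→2→8, push 2): res(2,8)=6
after path 5 (13→5→12→1→10→2→8, push 1): res(2,8)=5
after path 6 (13→6→12→1→10→2→8, push 1): res(2,8)=4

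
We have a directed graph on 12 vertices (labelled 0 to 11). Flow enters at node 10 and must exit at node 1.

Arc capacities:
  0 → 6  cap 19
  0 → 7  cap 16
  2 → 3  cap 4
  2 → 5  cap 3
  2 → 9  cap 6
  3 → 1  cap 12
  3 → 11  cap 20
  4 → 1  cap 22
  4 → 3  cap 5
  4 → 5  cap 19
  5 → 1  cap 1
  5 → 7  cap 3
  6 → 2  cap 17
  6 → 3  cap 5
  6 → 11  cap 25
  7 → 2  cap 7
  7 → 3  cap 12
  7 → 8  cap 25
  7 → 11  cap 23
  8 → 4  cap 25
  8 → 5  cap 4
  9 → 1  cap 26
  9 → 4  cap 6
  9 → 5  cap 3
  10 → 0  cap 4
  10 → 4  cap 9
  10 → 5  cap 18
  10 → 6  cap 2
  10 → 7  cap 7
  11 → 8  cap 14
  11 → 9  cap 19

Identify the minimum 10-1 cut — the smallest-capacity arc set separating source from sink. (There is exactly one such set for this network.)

Min-cut arcs: {(5,1), (5,7), (10,0), (10,4), (10,6), (10,7)} (total capacity 26)

augment #1: 10→4→1 push 9
augment #2: 10→5→1 push 1
augment #3: 10→6→3→1 push 2
augment #4: 10→7→3→1 push 7
augment #5: 10→0→6→3→1 push 3
augment #6: 10→0→6→2→9→1 push 1
augment #7: 10→5→7→2→9→1 push 3
max flow = 26; residual-reachable set from 10 gives S-side
cut edges (S→T): {(5,1), (5,7), (10,0), (10,4), (10,6), (10,7)} total cap 26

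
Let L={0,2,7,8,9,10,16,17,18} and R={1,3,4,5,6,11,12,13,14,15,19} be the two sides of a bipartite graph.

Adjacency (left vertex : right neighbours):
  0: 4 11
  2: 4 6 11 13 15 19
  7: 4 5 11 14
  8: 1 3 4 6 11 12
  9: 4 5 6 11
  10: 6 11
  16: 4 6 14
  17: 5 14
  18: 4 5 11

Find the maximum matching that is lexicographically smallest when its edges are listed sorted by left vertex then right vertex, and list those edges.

Lex-smallest maximum matching: {(0,4), (2,13), (7,5), (8,1), (9,6), (10,11), (16,14)}

|M| = 7 (so the lex-smallest maximum matching has 7 edges)
process left vertices in ascending order; for each, take the smallest-labelled available neighbour that still permits 7 edges overall, or leave it unmatched if none does
lex-smallest matching: {0-4, 2-13, 7-5, 8-1, 9-6, 10-11, 16-14}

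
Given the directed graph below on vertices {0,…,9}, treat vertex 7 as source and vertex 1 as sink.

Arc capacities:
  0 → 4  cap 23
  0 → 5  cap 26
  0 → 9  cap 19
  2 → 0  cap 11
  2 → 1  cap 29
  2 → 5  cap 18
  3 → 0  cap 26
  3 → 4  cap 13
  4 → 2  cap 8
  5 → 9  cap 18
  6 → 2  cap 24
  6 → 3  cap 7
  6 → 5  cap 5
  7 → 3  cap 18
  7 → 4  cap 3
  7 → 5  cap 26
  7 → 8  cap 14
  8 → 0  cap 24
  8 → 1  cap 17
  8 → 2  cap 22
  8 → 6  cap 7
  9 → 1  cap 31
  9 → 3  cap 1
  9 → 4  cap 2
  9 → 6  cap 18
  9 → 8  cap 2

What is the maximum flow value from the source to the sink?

augment #1: 7→8→1 bottleneck 14, total now 14
augment #2: 7→4→2→1 bottleneck 3, total now 17
augment #3: 7→5→9→1 bottleneck 18, total now 35
augment #4: 7→3→0→9→1 bottleneck 13, total now 48
augment #5: 7→3→4→2→1 bottleneck 5, total now 53

Maximum flow value: 53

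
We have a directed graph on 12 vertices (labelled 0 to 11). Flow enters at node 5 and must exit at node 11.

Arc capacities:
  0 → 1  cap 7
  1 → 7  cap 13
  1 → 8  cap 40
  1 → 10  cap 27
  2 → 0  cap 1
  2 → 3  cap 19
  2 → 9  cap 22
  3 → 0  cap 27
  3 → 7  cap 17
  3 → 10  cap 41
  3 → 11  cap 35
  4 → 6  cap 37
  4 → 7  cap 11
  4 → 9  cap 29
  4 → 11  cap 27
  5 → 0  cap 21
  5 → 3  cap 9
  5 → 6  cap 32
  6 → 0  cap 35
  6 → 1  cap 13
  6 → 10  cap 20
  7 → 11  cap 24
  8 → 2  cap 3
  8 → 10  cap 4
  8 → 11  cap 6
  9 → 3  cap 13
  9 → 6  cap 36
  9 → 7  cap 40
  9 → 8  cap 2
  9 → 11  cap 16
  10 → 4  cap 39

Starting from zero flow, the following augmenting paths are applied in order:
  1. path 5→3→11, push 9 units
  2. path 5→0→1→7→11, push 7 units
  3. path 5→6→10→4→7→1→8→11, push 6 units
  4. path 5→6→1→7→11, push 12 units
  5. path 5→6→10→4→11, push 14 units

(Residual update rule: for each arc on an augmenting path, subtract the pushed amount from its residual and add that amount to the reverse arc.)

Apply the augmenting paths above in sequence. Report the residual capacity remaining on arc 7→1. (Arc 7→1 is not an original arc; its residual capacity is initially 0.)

after path 1 (5→3→11, push 9): res(7,1)=0
after path 2 (5→0→1→7→11, push 7): res(7,1)=7
after path 3 (5→6→10→4→7→1→8→11, push 6): res(7,1)=1
after path 4 (5→6→1→7→11, push 12): res(7,1)=13
after path 5 (5→6→10→4→11, push 14): res(7,1)=13

Residual capacity of (7,1): 13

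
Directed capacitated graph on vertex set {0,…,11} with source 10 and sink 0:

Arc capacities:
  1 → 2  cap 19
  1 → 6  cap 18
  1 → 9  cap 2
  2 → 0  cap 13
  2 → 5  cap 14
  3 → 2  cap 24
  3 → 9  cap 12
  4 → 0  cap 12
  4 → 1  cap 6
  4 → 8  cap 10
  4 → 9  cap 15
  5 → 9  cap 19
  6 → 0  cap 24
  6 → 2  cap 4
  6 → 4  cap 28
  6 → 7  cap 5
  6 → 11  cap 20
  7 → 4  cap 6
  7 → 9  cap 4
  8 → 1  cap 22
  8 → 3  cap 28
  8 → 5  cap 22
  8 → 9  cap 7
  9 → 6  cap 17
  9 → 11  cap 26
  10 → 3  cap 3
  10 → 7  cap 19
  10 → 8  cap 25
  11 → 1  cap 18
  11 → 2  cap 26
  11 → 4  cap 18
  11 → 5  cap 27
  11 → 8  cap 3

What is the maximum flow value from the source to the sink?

Maximum flow value: 38

augment #1: 10→3→2→0 bottleneck 3, total now 3
augment #2: 10→7→4→0 bottleneck 6, total now 9
augment #3: 10→7→9→6→0 bottleneck 4, total now 13
augment #4: 10→8→1→2→0 bottleneck 10, total now 23
augment #5: 10→8→1→6→0 bottleneck 12, total now 35
augment #6: 10→8→9→6→0 bottleneck 3, total now 38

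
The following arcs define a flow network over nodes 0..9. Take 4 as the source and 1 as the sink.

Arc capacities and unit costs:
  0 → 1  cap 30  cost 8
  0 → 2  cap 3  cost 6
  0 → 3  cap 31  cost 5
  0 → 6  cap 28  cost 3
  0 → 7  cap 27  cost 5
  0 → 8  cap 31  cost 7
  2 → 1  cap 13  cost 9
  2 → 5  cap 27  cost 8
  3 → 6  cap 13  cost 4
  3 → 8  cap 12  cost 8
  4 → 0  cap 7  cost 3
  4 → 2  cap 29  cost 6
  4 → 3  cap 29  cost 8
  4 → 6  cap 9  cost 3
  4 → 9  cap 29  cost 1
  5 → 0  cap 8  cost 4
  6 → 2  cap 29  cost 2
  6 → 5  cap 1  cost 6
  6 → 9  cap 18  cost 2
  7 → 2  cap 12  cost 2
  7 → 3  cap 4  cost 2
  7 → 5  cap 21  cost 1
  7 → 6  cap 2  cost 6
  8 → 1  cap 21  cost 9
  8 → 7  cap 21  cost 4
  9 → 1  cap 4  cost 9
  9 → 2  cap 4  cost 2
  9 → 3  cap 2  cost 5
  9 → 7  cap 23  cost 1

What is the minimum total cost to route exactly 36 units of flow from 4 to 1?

Minimum cost for 36 units: 486

shortest-cost path #1: 4→9→1 push 4 @ unit cost 10 (adds 40)
shortest-cost path #2: 4→0→1 push 7 @ unit cost 11 (adds 77)
shortest-cost path #3: 4→9→2→1 push 4 @ unit cost 12 (adds 48)
shortest-cost path #4: 4→9→7→2→1 push 9 @ unit cost 13 (adds 117)
shortest-cost path #5: 4→9→7→5→0→1 push 8 @ unit cost 15 (adds 120)
shortest-cost path #6: 4→9→7→3→8→1 push 4 @ unit cost 21 (adds 84)
total cost = 486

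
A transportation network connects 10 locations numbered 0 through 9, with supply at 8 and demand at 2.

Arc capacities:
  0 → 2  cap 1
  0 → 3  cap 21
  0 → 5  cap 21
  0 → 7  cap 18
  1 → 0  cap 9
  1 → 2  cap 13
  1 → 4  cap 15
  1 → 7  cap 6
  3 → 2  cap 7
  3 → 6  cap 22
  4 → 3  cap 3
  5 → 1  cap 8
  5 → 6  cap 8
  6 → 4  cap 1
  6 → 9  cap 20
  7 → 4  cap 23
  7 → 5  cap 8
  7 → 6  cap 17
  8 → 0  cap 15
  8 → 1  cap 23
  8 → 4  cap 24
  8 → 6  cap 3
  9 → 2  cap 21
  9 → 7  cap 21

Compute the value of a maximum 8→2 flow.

augment #1: 8→0→2 bottleneck 1, total now 1
augment #2: 8→1→2 bottleneck 13, total now 14
augment #3: 8→0→3→2 bottleneck 7, total now 21
augment #4: 8→6→9→2 bottleneck 3, total now 24
augment #5: 8→0→3→6→9→2 bottleneck 7, total now 31
augment #6: 8→1→7→6→9→2 bottleneck 6, total now 37
augment #7: 8→4→3→6→9→2 bottleneck 3, total now 40
augment #8: 8→1→0→3→6→9→2 bottleneck 1, total now 41

Maximum flow value: 41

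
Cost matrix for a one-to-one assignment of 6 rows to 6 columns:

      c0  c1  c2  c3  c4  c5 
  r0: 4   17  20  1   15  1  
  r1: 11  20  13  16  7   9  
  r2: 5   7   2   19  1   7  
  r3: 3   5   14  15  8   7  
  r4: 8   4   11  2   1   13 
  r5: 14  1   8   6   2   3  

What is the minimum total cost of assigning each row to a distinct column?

optimal assignment: row0→col5 (cost 1), row1→col4 (cost 7), row2→col2 (cost 2), row3→col0 (cost 3), row4→col3 (cost 2), row5→col1 (cost 1)
total = 1 + 7 + 2 + 3 + 2 + 1 = 16

Minimum assignment cost: 16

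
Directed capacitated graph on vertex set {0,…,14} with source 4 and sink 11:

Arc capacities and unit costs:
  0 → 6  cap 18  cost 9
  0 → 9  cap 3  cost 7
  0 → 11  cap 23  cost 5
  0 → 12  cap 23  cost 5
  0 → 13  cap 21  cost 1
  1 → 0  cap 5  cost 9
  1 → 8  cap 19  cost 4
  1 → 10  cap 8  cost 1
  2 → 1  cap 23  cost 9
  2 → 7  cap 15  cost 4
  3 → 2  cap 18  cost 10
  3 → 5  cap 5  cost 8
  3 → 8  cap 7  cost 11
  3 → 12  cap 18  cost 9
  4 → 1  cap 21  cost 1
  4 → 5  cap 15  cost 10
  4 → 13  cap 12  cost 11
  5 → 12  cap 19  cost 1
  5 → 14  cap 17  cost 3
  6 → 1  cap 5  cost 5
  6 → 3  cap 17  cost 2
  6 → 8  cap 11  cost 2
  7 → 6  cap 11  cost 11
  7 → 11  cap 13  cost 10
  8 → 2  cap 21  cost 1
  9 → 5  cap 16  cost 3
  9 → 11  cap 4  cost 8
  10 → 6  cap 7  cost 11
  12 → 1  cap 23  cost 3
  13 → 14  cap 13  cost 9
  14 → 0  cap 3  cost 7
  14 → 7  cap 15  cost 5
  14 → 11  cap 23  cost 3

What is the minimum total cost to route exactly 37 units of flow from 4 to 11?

shortest-cost path #1: 4→1→0→11 push 5 @ unit cost 15 (adds 75)
shortest-cost path #2: 4→5→14→11 push 15 @ unit cost 16 (adds 240)
shortest-cost path #3: 4→1→8→2→7→11 push 13 @ unit cost 20 (adds 260)
shortest-cost path #4: 4→13→14→11 push 4 @ unit cost 23 (adds 92)
total cost = 667

Minimum cost for 37 units: 667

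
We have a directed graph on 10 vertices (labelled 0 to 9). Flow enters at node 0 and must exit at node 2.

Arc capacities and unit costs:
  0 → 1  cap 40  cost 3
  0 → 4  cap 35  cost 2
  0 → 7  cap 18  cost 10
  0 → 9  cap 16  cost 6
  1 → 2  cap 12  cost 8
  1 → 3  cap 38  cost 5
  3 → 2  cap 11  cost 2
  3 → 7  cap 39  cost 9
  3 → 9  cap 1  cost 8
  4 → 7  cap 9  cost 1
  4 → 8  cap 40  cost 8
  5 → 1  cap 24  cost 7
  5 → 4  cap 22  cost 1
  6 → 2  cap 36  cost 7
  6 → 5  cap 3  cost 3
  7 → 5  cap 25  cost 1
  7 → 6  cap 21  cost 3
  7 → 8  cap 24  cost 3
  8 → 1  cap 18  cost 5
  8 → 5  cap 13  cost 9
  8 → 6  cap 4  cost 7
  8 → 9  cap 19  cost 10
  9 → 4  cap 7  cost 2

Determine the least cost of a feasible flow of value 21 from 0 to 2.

Minimum cost for 21 units: 220

shortest-cost path #1: 0→1→3→2 push 11 @ unit cost 10 (adds 110)
shortest-cost path #2: 0→1→2 push 10 @ unit cost 11 (adds 110)
total cost = 220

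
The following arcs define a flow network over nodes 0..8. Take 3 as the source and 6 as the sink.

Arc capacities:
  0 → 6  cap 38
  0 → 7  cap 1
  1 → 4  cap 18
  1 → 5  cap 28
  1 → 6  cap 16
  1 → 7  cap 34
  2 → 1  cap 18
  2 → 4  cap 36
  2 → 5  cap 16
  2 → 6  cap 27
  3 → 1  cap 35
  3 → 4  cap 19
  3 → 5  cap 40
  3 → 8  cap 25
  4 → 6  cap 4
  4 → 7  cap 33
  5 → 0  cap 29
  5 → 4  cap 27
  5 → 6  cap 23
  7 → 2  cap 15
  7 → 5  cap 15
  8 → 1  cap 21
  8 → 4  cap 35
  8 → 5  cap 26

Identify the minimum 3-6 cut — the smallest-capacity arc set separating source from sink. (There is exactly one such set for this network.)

Min-cut arcs: {(1,6), (4,6), (5,0), (5,6), (7,2)} (total capacity 87)

augment #1: 3→1→6 push 16
augment #2: 3→4→6 push 4
augment #3: 3→5→6 push 23
augment #4: 3→5→0→6 push 17
augment #5: 3→1→5→0→6 push 12
augment #6: 3→1→7→2→6 push 7
augment #7: 3→4→7→2→6 push 8
max flow = 87; residual-reachable set from 3 gives S-side
cut edges (S→T): {(1,6), (4,6), (5,0), (5,6), (7,2)} total cap 87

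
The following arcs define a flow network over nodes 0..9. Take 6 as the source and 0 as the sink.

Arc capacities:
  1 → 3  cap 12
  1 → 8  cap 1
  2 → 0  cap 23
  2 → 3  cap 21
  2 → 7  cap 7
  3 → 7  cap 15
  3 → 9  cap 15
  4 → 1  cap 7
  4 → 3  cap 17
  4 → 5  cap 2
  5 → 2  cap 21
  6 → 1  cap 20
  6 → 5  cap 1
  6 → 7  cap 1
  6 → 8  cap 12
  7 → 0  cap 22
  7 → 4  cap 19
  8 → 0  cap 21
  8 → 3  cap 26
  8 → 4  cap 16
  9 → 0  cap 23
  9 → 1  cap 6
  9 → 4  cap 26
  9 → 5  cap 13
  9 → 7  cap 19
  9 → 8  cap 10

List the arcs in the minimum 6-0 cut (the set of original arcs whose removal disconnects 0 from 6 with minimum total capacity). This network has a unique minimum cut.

Min-cut arcs: {(1,3), (1,8), (6,5), (6,7), (6,8)} (total capacity 27)

augment #1: 6→7→0 push 1
augment #2: 6→8→0 push 12
augment #3: 6→1→8→0 push 1
augment #4: 6→5→2→0 push 1
augment #5: 6→1→3→7→0 push 12
max flow = 27; residual-reachable set from 6 gives S-side
cut edges (S→T): {(1,3), (1,8), (6,5), (6,7), (6,8)} total cap 27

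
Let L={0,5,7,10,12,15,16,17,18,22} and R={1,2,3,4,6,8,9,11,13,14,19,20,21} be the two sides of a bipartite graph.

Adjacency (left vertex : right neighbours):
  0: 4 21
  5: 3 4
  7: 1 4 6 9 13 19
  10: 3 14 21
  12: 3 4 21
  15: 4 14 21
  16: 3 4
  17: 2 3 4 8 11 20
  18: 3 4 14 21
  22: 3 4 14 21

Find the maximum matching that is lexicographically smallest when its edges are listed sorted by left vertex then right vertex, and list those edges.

Lex-smallest maximum matching: {(0,4), (5,3), (7,1), (10,14), (12,21), (17,2)}

|M| = 6 (so the lex-smallest maximum matching has 6 edges)
process left vertices in ascending order; for each, take the smallest-labelled available neighbour that still permits 6 edges overall, or leave it unmatched if none does
lex-smallest matching: {0-4, 5-3, 7-1, 10-14, 12-21, 17-2}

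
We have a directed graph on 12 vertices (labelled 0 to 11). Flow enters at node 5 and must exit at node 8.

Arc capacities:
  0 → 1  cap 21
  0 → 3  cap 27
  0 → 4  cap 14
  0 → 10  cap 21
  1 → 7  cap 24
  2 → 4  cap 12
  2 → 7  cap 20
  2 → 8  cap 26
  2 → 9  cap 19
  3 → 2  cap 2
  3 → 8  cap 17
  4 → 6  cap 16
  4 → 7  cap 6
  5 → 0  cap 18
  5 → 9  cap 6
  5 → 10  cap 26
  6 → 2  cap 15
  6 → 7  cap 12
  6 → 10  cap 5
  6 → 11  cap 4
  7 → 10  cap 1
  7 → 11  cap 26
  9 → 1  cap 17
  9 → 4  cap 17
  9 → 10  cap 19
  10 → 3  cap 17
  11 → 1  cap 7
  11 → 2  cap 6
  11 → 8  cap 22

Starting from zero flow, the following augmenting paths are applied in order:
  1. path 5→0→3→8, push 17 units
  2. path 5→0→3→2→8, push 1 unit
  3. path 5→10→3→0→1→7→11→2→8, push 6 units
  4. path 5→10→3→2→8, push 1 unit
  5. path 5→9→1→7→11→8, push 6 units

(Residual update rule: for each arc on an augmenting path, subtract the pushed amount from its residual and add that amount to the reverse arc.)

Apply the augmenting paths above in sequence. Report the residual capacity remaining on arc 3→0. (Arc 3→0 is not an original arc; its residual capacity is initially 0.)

Residual capacity of (3,0): 12

after path 1 (5→0→3→8, push 17): res(3,0)=17
after path 2 (5→0→3→2→8, push 1): res(3,0)=18
after path 3 (5→10→3→0→1→7→11→2→8, push 6): res(3,0)=12
after path 4 (5→10→3→2→8, push 1): res(3,0)=12
after path 5 (5→9→1→7→11→8, push 6): res(3,0)=12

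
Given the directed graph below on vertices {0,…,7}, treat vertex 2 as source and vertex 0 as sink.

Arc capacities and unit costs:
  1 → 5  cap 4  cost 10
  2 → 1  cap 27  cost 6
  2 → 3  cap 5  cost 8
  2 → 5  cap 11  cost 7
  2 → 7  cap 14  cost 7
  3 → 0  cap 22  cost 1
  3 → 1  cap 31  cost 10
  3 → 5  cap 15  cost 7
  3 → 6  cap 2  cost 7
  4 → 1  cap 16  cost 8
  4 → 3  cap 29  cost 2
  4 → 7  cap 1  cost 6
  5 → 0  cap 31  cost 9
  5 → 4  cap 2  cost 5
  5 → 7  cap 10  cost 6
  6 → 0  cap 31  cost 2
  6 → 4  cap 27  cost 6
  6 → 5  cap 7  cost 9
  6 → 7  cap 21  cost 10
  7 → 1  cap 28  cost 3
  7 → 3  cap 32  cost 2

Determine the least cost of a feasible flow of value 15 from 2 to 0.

shortest-cost path #1: 2→3→0 push 5 @ unit cost 9 (adds 45)
shortest-cost path #2: 2→7→3→0 push 10 @ unit cost 10 (adds 100)
total cost = 145

Minimum cost for 15 units: 145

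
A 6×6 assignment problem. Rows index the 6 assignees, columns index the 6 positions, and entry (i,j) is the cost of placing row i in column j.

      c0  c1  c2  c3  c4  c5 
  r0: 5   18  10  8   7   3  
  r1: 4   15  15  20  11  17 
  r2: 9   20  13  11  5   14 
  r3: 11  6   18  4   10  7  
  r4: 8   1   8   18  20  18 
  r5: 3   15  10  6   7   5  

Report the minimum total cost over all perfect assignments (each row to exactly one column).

Minimum assignment cost: 27

optimal assignment: row0→col5 (cost 3), row1→col0 (cost 4), row2→col4 (cost 5), row3→col3 (cost 4), row4→col1 (cost 1), row5→col2 (cost 10)
total = 3 + 4 + 5 + 4 + 1 + 10 = 27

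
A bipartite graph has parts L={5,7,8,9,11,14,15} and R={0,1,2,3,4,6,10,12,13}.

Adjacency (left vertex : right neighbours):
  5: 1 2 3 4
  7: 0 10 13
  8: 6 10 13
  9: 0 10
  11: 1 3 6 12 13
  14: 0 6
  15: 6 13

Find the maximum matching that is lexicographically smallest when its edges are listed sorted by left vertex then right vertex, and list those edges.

Lex-smallest maximum matching: {(5,1), (7,0), (8,6), (9,10), (11,3), (15,13)}

|M| = 6 (so the lex-smallest maximum matching has 6 edges)
process left vertices in ascending order; for each, take the smallest-labelled available neighbour that still permits 6 edges overall, or leave it unmatched if none does
lex-smallest matching: {5-1, 7-0, 8-6, 9-10, 11-3, 15-13}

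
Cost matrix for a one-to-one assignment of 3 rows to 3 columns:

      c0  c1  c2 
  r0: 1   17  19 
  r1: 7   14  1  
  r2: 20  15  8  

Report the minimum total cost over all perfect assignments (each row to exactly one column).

Minimum assignment cost: 17

optimal assignment: row0→col0 (cost 1), row1→col2 (cost 1), row2→col1 (cost 15)
total = 1 + 1 + 15 = 17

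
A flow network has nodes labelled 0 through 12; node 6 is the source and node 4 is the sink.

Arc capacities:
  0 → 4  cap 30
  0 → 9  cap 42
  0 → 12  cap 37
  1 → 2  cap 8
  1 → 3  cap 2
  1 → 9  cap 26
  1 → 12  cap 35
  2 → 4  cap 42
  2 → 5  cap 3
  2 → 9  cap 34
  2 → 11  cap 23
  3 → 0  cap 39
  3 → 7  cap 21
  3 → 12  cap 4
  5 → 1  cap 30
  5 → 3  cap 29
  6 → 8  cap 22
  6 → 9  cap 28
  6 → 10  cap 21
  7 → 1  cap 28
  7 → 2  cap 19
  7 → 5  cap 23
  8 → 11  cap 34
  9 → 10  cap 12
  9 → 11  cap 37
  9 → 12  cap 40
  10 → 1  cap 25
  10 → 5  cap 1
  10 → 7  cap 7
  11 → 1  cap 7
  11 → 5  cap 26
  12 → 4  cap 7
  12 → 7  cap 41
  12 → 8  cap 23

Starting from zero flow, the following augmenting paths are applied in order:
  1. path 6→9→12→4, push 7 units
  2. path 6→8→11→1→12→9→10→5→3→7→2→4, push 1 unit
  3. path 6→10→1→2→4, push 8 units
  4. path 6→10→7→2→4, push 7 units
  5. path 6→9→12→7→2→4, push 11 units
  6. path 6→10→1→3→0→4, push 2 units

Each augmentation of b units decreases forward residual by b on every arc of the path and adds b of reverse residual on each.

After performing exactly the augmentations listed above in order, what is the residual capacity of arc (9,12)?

after path 1 (6→9→12→4, push 7): res(9,12)=33
after path 2 (6→8→11→1→12→9→10→5→3→7→2→4, push 1): res(9,12)=34
after path 3 (6→10→1→2→4, push 8): res(9,12)=34
after path 4 (6→10→7→2→4, push 7): res(9,12)=34
after path 5 (6→9→12→7→2→4, push 11): res(9,12)=23
after path 6 (6→10→1→3→0→4, push 2): res(9,12)=23

Residual capacity of (9,12): 23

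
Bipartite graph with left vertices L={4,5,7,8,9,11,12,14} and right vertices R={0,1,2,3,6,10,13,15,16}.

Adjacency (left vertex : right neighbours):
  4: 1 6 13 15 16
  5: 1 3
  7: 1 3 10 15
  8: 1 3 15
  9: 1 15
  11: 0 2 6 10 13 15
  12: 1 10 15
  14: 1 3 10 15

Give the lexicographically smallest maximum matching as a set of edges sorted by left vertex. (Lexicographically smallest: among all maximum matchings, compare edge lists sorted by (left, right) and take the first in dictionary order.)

|M| = 6 (so the lex-smallest maximum matching has 6 edges)
process left vertices in ascending order; for each, take the smallest-labelled available neighbour that still permits 6 edges overall, or leave it unmatched if none does
lex-smallest matching: {4-6, 5-1, 7-3, 8-15, 11-0, 12-10}

Lex-smallest maximum matching: {(4,6), (5,1), (7,3), (8,15), (11,0), (12,10)}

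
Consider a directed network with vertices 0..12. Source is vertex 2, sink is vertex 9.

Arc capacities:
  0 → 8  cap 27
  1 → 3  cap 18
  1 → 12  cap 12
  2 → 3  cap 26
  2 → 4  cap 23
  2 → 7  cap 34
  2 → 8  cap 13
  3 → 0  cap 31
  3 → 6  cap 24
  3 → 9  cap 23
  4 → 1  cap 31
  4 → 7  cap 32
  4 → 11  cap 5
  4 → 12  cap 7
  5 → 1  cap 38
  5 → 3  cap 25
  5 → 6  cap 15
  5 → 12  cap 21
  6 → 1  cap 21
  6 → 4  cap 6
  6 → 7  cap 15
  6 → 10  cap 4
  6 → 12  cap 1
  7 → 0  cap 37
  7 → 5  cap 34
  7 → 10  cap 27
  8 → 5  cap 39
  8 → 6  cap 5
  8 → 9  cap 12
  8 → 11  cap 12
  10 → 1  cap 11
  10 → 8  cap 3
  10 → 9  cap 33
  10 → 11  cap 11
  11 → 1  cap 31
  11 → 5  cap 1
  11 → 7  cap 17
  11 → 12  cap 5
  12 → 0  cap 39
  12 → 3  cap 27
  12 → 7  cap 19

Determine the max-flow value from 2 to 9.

augment #1: 2→3→9 bottleneck 23, total now 23
augment #2: 2→8→9 bottleneck 12, total now 35
augment #3: 2→7→10→9 bottleneck 27, total now 62
augment #4: 2→3→6→10→9 bottleneck 3, total now 65
augment #5: 2→8→6→10→9 bottleneck 1, total now 66

Maximum flow value: 66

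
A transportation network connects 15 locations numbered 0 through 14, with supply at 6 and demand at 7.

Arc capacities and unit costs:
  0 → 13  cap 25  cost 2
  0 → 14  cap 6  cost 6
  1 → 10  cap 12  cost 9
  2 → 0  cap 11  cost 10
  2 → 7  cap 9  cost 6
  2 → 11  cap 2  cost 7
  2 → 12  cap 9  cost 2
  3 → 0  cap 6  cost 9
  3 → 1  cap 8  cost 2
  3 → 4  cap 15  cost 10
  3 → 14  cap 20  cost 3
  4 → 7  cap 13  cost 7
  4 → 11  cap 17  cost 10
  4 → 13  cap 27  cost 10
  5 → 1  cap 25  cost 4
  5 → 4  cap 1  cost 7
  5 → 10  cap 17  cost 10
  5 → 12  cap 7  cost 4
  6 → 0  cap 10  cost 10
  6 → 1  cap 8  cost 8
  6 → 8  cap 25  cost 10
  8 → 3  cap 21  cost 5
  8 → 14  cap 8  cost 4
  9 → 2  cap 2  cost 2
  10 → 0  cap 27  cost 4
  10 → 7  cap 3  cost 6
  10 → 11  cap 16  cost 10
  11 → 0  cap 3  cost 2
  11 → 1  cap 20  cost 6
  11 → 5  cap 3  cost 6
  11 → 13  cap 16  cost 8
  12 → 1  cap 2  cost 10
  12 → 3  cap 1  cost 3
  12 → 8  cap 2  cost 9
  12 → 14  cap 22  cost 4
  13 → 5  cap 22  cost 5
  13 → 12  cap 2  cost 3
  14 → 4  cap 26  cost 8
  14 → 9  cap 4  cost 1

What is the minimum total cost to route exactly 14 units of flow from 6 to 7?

shortest-cost path #1: 6→1→10→7 push 3 @ unit cost 23 (adds 69)
shortest-cost path #2: 6→8→14→9→2→7 push 2 @ unit cost 23 (adds 46)
shortest-cost path #3: 6→8→14→4→7 push 6 @ unit cost 29 (adds 174)
shortest-cost path #4: 6→0→14→4→7 push 3 @ unit cost 31 (adds 93)
total cost = 382

Minimum cost for 14 units: 382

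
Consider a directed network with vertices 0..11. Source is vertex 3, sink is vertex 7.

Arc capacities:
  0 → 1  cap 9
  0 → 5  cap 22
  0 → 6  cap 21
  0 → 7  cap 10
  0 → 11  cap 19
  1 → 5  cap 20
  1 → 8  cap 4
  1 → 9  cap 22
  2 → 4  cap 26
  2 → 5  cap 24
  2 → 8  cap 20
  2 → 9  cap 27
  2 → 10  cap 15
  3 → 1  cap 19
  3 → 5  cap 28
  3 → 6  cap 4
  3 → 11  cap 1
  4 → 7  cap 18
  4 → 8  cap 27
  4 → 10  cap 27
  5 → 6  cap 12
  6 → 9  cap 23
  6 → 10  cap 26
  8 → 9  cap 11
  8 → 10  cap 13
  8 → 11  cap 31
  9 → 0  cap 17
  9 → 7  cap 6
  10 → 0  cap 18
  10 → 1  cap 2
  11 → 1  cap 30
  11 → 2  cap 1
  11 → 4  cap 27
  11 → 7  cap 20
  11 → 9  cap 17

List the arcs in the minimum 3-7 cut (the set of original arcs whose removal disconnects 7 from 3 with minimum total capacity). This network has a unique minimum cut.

Min-cut arcs: {(3,1), (3,6), (3,11), (5,6)} (total capacity 36)

augment #1: 3→11→7 push 1
augment #2: 3→1→9→7 push 6
augment #3: 3→1→8→11→7 push 4
augment #4: 3→1→9→0→7 push 9
augment #5: 3→6→9→0→7 push 1
augment #6: 3→6→9→0→11→7 push 3
augment #7: 3→5→6→9→0→11→7 push 4
augment #8: 3→5→6→10→0→11→7 push 8
max flow = 36; residual-reachable set from 3 gives S-side
cut edges (S→T): {(3,1), (3,6), (3,11), (5,6)} total cap 36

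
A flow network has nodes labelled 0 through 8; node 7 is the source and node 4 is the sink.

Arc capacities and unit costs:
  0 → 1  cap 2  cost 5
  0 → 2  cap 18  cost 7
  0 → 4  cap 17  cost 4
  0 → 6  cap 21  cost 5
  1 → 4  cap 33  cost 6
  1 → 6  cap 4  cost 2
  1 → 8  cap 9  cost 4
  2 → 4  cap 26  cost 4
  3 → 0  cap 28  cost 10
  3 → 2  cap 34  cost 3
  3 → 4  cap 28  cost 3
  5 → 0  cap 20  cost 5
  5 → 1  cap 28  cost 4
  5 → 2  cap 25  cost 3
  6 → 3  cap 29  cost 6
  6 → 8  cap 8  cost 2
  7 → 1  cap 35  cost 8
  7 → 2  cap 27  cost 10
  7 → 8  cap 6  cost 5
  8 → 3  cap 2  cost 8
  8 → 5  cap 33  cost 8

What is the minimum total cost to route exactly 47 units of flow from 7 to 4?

Minimum cost for 47 units: 658

shortest-cost path #1: 7→1→4 push 33 @ unit cost 14 (adds 462)
shortest-cost path #2: 7→2→4 push 14 @ unit cost 14 (adds 196)
total cost = 658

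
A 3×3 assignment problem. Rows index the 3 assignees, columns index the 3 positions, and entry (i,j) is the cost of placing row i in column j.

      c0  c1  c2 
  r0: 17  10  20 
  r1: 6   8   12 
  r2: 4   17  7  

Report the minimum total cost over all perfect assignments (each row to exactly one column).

optimal assignment: row0→col1 (cost 10), row1→col0 (cost 6), row2→col2 (cost 7)
total = 10 + 6 + 7 = 23

Minimum assignment cost: 23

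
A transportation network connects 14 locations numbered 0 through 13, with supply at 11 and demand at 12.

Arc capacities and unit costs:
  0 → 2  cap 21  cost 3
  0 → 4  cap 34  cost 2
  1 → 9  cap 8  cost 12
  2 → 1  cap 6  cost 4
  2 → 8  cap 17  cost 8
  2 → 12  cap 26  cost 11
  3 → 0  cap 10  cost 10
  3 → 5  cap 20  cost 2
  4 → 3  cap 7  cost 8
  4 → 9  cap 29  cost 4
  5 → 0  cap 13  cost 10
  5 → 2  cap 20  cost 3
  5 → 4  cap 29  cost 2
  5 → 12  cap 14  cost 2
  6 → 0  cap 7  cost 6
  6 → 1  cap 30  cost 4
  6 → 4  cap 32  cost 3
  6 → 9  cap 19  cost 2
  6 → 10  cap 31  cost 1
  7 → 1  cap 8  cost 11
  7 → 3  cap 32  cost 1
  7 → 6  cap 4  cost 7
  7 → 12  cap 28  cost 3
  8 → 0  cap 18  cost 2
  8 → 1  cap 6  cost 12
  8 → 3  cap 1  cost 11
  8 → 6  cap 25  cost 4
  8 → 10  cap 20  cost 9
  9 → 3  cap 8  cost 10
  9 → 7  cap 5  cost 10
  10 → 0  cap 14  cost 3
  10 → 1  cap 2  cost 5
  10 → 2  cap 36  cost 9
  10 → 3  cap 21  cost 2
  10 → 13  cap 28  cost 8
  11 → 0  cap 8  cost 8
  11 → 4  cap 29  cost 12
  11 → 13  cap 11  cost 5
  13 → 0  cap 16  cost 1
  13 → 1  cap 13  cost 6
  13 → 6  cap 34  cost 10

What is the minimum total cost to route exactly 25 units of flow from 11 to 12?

shortest-cost path #1: 11→13→0→2→12 push 11 @ unit cost 20 (adds 220)
shortest-cost path #2: 11→0→2→12 push 8 @ unit cost 22 (adds 176)
shortest-cost path #3: 11→4→3→5→12 push 6 @ unit cost 24 (adds 144)
total cost = 540

Minimum cost for 25 units: 540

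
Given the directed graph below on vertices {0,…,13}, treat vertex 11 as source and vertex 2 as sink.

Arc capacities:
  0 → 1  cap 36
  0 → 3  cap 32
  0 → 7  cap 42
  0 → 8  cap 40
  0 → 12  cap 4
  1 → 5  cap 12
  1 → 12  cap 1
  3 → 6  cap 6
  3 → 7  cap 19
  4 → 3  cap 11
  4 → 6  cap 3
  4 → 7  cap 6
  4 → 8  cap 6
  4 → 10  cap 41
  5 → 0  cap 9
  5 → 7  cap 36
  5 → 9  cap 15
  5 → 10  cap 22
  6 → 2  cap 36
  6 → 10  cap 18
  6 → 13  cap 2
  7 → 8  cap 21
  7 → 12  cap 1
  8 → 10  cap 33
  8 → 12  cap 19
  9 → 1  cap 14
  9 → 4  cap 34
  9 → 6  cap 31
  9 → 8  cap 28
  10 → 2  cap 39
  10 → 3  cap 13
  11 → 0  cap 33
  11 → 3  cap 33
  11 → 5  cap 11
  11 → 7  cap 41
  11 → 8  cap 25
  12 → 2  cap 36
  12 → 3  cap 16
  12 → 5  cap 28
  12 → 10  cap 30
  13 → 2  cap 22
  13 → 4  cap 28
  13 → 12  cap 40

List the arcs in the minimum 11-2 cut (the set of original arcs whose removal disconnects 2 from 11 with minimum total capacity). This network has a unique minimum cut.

Min-cut arcs: {(0,12), (1,12), (3,6), (5,9), (7,12), (8,12), (10,2)} (total capacity 85)

augment #1: 11→0→12→2 push 4
augment #2: 11→3→6→2 push 6
augment #3: 11→5→10→2 push 11
augment #4: 11→7→12→2 push 1
augment #5: 11→8→10→2 push 25
augment #6: 11→0→1→12→2 push 1
augment #7: 11→0→8→10→2 push 3
augment #8: 11→0→8→12→2 push 19
augment #9: 11→0→1→5→9→6→2 push 6
augment #10: 11→7→8→10→5→9→6→2 push 5
augment #11: 11→7→8→0→1→5→9→6→2 push 4
max flow = 85; residual-reachable set from 11 gives S-side
cut edges (S→T): {(0,12), (1,12), (3,6), (5,9), (7,12), (8,12), (10,2)} total cap 85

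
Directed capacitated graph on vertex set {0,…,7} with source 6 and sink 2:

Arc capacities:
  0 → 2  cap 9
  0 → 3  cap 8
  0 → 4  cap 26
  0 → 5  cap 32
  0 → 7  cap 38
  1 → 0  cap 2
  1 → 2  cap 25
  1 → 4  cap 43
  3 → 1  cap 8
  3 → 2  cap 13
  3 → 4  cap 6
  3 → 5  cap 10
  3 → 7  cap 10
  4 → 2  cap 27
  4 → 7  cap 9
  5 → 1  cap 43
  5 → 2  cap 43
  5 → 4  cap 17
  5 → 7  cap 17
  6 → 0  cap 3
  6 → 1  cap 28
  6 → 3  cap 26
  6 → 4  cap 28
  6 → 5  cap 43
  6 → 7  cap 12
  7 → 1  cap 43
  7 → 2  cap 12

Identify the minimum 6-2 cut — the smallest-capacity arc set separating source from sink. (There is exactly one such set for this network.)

augment #1: 6→0→2 push 3
augment #2: 6→1→2 push 25
augment #3: 6→3→2 push 13
augment #4: 6→4→2 push 27
augment #5: 6→5→2 push 43
augment #6: 6→7→2 push 12
augment #7: 6→1→0→2 push 2
max flow = 125; residual-reachable set from 6 gives S-side
cut edges (S→T): {(1,0), (1,2), (3,2), (4,2), (5,2), (6,0), (7,2)} total cap 125

Min-cut arcs: {(1,0), (1,2), (3,2), (4,2), (5,2), (6,0), (7,2)} (total capacity 125)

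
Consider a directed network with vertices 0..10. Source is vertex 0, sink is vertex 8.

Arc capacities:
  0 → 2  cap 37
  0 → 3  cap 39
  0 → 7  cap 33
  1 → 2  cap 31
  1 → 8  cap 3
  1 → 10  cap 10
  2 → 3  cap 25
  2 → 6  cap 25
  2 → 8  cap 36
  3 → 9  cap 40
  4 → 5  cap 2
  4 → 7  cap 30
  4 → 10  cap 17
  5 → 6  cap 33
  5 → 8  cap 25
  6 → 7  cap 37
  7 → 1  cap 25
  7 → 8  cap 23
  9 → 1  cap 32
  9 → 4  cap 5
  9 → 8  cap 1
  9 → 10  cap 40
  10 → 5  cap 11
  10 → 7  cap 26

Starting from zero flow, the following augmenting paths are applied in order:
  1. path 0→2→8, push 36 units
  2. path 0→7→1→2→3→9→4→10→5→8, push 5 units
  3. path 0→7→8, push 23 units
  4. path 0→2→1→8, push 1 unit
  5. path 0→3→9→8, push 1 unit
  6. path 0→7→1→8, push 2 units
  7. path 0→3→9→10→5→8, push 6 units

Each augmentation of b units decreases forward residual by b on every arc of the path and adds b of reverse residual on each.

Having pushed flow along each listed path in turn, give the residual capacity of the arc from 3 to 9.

after path 1 (0→2→8, push 36): res(3,9)=40
after path 2 (0→7→1→2→3→9→4→10→5→8, push 5): res(3,9)=35
after path 3 (0→7→8, push 23): res(3,9)=35
after path 4 (0→2→1→8, push 1): res(3,9)=35
after path 5 (0→3→9→8, push 1): res(3,9)=34
after path 6 (0→7→1→8, push 2): res(3,9)=34
after path 7 (0→3→9→10→5→8, push 6): res(3,9)=28

Residual capacity of (3,9): 28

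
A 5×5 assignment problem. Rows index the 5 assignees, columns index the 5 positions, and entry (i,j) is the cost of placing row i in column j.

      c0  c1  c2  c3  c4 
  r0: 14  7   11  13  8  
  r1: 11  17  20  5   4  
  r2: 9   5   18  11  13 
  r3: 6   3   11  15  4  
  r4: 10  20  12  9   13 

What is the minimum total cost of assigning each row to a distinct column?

one of 2 optimal assignments: row0→col2 (cost 11), row1→col3 (cost 5), row2→col1 (cost 5), row3→col4 (cost 4), row4→col0 (cost 10)
total = 11 + 5 + 5 + 4 + 10 = 35

Minimum assignment cost: 35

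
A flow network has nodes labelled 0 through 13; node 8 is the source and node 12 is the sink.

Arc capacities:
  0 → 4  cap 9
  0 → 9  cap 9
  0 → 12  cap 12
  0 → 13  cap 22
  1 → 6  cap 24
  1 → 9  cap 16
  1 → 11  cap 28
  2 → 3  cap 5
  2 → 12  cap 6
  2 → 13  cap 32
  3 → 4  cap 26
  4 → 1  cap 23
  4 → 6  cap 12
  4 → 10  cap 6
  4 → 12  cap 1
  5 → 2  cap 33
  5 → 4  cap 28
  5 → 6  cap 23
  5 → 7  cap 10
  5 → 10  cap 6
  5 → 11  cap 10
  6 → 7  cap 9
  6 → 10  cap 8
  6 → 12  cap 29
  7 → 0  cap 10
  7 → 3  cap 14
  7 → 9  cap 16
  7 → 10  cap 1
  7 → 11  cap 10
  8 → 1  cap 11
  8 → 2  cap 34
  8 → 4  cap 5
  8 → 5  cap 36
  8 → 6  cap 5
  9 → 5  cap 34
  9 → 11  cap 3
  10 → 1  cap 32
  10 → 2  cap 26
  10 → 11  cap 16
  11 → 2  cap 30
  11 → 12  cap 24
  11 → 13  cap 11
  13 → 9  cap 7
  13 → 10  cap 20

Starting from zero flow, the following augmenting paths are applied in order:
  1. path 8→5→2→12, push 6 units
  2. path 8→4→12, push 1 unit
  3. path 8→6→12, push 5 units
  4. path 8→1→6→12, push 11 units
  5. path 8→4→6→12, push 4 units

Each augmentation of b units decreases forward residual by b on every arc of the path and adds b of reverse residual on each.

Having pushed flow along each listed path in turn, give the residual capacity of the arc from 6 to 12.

Residual capacity of (6,12): 9

after path 1 (8→5→2→12, push 6): res(6,12)=29
after path 2 (8→4→12, push 1): res(6,12)=29
after path 3 (8→6→12, push 5): res(6,12)=24
after path 4 (8→1→6→12, push 11): res(6,12)=13
after path 5 (8→4→6→12, push 4): res(6,12)=9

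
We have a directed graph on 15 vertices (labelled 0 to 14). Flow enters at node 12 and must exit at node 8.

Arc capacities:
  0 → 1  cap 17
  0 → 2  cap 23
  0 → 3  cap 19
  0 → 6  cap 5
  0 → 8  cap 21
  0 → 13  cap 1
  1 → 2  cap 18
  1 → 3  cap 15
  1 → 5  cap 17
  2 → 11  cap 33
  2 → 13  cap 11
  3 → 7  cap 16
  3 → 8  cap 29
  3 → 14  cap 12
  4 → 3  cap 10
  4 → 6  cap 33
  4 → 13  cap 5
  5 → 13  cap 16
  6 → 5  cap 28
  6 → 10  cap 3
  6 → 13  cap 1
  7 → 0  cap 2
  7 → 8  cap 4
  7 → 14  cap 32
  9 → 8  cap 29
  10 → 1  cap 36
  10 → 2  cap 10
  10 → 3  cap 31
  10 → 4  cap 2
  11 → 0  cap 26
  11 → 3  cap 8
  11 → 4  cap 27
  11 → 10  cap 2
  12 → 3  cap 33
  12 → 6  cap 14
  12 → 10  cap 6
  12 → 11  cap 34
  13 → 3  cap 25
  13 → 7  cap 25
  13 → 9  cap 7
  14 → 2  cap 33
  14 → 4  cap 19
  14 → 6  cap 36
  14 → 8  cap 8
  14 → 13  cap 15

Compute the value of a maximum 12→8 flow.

augment #1: 12→3→8 bottleneck 29, total now 29
augment #2: 12→3→7→8 bottleneck 4, total now 33
augment #3: 12→11→0→8 bottleneck 21, total now 54
augment #4: 12→6→13→9→8 bottleneck 1, total now 55
augment #5: 12→10→3→14→8 bottleneck 6, total now 61
augment #6: 12→11→3→14→8 bottleneck 2, total now 63
augment #7: 12→6→5→13→9→8 bottleneck 6, total now 69

Maximum flow value: 69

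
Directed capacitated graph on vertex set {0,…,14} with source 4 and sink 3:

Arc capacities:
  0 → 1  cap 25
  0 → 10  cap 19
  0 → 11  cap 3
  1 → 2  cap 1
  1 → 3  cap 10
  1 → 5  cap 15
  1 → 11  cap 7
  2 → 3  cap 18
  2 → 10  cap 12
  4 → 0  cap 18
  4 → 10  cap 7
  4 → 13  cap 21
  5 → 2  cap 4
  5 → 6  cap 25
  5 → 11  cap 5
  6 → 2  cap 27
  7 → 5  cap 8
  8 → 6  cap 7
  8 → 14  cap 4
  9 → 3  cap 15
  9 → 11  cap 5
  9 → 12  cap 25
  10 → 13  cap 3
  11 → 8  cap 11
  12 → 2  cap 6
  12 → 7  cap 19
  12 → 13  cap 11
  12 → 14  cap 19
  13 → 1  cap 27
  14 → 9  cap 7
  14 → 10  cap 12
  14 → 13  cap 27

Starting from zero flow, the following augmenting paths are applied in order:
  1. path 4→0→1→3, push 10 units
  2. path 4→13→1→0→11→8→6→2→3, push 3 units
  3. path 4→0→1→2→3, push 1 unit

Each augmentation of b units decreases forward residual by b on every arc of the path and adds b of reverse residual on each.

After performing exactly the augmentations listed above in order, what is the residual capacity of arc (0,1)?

Residual capacity of (0,1): 17

after path 1 (4→0→1→3, push 10): res(0,1)=15
after path 2 (4→13→1→0→11→8→6→2→3, push 3): res(0,1)=18
after path 3 (4→0→1→2→3, push 1): res(0,1)=17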